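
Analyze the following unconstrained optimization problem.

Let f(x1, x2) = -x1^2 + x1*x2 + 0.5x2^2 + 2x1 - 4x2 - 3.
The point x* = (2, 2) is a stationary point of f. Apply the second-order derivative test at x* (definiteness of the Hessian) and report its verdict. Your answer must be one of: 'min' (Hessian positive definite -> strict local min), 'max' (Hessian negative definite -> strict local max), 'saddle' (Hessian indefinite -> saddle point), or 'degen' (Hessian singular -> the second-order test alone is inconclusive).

Compute the Hessian H = grad^2 f:
  H = [[-2, 1], [1, 1]]
Verify stationarity: grad f(x*) = H x* + g = (0, 0).
Eigenvalues of H: -2.3028, 1.3028.
Eigenvalues have mixed signs, so H is indefinite -> x* is a saddle point.

saddle


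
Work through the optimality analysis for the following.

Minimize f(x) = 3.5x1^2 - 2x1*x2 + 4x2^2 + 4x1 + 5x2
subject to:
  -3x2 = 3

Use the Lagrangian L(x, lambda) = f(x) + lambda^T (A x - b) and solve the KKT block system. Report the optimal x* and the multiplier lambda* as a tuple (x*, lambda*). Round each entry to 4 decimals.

Form the Lagrangian:
  L(x, lambda) = (1/2) x^T Q x + c^T x + lambda^T (A x - b)
Stationarity (grad_x L = 0): Q x + c + A^T lambda = 0.
Primal feasibility: A x = b.

This gives the KKT block system:
  [ Q   A^T ] [ x     ]   [-c ]
  [ A    0  ] [ lambda ] = [ b ]

Solving the linear system:
  x*      = (-0.8571, -1)
  lambda* = (-0.4286)
  f(x*)   = -3.5714

x* = (-0.8571, -1), lambda* = (-0.4286)


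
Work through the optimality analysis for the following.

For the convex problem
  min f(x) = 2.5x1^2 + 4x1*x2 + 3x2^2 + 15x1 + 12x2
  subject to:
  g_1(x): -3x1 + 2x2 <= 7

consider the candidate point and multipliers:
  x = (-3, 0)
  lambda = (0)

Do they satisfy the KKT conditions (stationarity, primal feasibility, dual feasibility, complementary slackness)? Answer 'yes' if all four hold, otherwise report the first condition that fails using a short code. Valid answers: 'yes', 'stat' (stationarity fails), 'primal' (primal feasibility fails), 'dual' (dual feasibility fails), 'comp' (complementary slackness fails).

Gradient of f: grad f(x) = Q x + c = (0, 0)
Constraint values g_i(x) = a_i^T x - b_i:
  g_1((-3, 0)) = 2
Stationarity residual: grad f(x) + sum_i lambda_i a_i = (0, 0)
  -> stationarity OK
Primal feasibility (all g_i <= 0): FAILS
Dual feasibility (all lambda_i >= 0): OK
Complementary slackness (lambda_i * g_i(x) = 0 for all i): OK

Verdict: the first failing condition is primal_feasibility -> primal.

primal


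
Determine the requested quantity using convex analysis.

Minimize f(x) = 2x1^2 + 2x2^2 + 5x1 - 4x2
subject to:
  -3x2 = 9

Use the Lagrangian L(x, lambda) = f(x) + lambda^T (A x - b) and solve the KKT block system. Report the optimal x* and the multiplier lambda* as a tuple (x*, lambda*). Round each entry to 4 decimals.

Form the Lagrangian:
  L(x, lambda) = (1/2) x^T Q x + c^T x + lambda^T (A x - b)
Stationarity (grad_x L = 0): Q x + c + A^T lambda = 0.
Primal feasibility: A x = b.

This gives the KKT block system:
  [ Q   A^T ] [ x     ]   [-c ]
  [ A    0  ] [ lambda ] = [ b ]

Solving the linear system:
  x*      = (-1.25, -3)
  lambda* = (-5.3333)
  f(x*)   = 26.875

x* = (-1.25, -3), lambda* = (-5.3333)


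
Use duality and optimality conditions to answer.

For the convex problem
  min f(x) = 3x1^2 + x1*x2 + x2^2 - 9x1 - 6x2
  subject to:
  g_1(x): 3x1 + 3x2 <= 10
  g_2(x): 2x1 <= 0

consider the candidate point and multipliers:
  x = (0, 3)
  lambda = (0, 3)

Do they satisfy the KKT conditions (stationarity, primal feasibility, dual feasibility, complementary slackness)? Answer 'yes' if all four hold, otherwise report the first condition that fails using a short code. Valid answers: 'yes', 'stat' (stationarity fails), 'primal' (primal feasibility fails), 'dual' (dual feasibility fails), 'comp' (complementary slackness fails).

Gradient of f: grad f(x) = Q x + c = (-6, 0)
Constraint values g_i(x) = a_i^T x - b_i:
  g_1((0, 3)) = -1
  g_2((0, 3)) = 0
Stationarity residual: grad f(x) + sum_i lambda_i a_i = (0, 0)
  -> stationarity OK
Primal feasibility (all g_i <= 0): OK
Dual feasibility (all lambda_i >= 0): OK
Complementary slackness (lambda_i * g_i(x) = 0 for all i): OK

Verdict: yes, KKT holds.

yes


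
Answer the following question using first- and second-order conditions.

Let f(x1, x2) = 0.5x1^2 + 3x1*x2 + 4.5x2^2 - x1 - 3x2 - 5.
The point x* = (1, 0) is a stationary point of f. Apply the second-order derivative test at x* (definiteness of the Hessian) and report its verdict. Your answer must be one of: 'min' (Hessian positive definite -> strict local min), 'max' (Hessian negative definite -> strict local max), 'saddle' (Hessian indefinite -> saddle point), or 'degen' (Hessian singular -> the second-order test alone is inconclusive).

Compute the Hessian H = grad^2 f:
  H = [[1, 3], [3, 9]]
Verify stationarity: grad f(x*) = H x* + g = (0, 0).
Eigenvalues of H: 0, 10.
H has a zero eigenvalue (singular; positive semidefinite but not definite), so H is neither positive definite, negative definite, nor indefinite. The second-order test alone is inconclusive -> degen.
(Indeed, f is constant along the null direction of H through x*, so x* is not a strict local extremum.)

degen


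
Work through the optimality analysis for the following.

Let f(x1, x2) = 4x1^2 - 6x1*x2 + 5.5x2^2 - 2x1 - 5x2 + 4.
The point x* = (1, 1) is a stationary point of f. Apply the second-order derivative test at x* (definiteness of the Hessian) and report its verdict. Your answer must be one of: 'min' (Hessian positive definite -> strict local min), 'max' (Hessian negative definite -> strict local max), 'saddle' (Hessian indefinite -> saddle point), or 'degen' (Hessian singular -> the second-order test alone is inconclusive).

Compute the Hessian H = grad^2 f:
  H = [[8, -6], [-6, 11]]
Verify stationarity: grad f(x*) = H x* + g = (0, 0).
Eigenvalues of H: 3.3153, 15.6847.
Both eigenvalues > 0, so H is positive definite -> x* is a strict local min.

min


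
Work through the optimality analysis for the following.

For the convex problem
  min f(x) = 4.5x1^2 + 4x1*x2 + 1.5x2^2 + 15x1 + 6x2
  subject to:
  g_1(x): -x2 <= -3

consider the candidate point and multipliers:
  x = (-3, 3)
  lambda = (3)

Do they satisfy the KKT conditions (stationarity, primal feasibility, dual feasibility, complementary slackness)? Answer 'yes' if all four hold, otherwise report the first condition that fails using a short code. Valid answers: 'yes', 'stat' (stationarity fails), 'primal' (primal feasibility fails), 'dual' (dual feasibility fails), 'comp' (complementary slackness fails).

Gradient of f: grad f(x) = Q x + c = (0, 3)
Constraint values g_i(x) = a_i^T x - b_i:
  g_1((-3, 3)) = 0
Stationarity residual: grad f(x) + sum_i lambda_i a_i = (0, 0)
  -> stationarity OK
Primal feasibility (all g_i <= 0): OK
Dual feasibility (all lambda_i >= 0): OK
Complementary slackness (lambda_i * g_i(x) = 0 for all i): OK

Verdict: yes, KKT holds.

yes


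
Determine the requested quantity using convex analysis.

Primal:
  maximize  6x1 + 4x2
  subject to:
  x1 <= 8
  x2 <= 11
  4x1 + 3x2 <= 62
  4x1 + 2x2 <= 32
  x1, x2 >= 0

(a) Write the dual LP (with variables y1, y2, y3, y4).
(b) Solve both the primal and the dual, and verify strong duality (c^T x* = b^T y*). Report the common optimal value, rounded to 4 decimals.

The standard primal-dual pair for 'max c^T x s.t. A x <= b, x >= 0' is:
  Dual:  min b^T y  s.t.  A^T y >= c,  y >= 0.

So the dual LP is:
  minimize  8y1 + 11y2 + 62y3 + 32y4
  subject to:
    y1 + 4y3 + 4y4 >= 6
    y2 + 3y3 + 2y4 >= 4
    y1, y2, y3, y4 >= 0

Solving the primal: x* = (2.5, 11).
  primal value c^T x* = 59.
Solving the dual: y* = (0, 1, 0, 1.5).
  dual value b^T y* = 59.
Strong duality: c^T x* = b^T y*. Confirmed.

59


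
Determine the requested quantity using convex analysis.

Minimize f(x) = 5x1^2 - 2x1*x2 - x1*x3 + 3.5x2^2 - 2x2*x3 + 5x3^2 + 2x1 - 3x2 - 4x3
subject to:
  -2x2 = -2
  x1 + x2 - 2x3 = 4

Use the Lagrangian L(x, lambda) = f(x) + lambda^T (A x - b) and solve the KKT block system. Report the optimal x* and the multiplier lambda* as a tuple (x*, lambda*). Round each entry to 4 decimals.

Form the Lagrangian:
  L(x, lambda) = (1/2) x^T Q x + c^T x + lambda^T (A x - b)
Stationarity (grad_x L = 0): Q x + c + A^T lambda = 0.
Primal feasibility: A x = b.

This gives the KKT block system:
  [ Q   A^T ] [ x     ]   [-c ]
  [ A    0  ] [ lambda ] = [ b ]

Solving the linear system:
  x*      = (0.7826, 1, -1.1087)
  lambda* = (-2.1413, -8.9348)
  f(x*)   = 17.2283

x* = (0.7826, 1, -1.1087), lambda* = (-2.1413, -8.9348)


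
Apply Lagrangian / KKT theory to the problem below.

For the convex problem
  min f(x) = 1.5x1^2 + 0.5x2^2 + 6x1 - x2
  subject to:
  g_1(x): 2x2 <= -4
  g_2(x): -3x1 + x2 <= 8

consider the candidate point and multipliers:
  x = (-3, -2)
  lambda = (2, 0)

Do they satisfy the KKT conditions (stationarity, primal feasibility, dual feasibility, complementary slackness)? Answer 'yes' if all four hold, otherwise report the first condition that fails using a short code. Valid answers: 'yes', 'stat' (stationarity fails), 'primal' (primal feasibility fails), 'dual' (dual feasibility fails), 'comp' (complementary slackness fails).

Gradient of f: grad f(x) = Q x + c = (-3, -3)
Constraint values g_i(x) = a_i^T x - b_i:
  g_1((-3, -2)) = 0
  g_2((-3, -2)) = -1
Stationarity residual: grad f(x) + sum_i lambda_i a_i = (-3, 1)
  -> stationarity FAILS
Primal feasibility (all g_i <= 0): OK
Dual feasibility (all lambda_i >= 0): OK
Complementary slackness (lambda_i * g_i(x) = 0 for all i): OK

Verdict: the first failing condition is stationarity -> stat.

stat


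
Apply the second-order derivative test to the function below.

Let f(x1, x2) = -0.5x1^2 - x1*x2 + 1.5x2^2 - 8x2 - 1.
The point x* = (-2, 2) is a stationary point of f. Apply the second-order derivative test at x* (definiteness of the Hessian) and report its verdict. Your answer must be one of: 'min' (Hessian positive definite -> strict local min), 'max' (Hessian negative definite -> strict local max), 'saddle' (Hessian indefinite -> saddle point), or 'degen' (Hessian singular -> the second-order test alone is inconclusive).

Compute the Hessian H = grad^2 f:
  H = [[-1, -1], [-1, 3]]
Verify stationarity: grad f(x*) = H x* + g = (0, 0).
Eigenvalues of H: -1.2361, 3.2361.
Eigenvalues have mixed signs, so H is indefinite -> x* is a saddle point.

saddle


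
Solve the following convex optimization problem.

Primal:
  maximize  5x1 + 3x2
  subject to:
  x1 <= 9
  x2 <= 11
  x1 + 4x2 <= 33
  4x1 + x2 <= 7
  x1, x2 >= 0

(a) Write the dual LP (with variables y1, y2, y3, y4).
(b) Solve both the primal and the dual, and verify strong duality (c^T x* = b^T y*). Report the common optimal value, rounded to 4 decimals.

The standard primal-dual pair for 'max c^T x s.t. A x <= b, x >= 0' is:
  Dual:  min b^T y  s.t.  A^T y >= c,  y >= 0.

So the dual LP is:
  minimize  9y1 + 11y2 + 33y3 + 7y4
  subject to:
    y1 + y3 + 4y4 >= 5
    y2 + 4y3 + y4 >= 3
    y1, y2, y3, y4 >= 0

Solving the primal: x* = (0, 7).
  primal value c^T x* = 21.
Solving the dual: y* = (0, 0, 0, 3).
  dual value b^T y* = 21.
Strong duality: c^T x* = b^T y*. Confirmed.

21


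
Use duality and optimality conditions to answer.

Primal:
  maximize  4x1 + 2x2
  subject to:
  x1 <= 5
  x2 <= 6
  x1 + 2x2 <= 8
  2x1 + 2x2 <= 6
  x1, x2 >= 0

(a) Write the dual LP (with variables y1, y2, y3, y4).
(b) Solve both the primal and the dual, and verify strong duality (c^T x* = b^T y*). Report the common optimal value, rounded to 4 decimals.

The standard primal-dual pair for 'max c^T x s.t. A x <= b, x >= 0' is:
  Dual:  min b^T y  s.t.  A^T y >= c,  y >= 0.

So the dual LP is:
  minimize  5y1 + 6y2 + 8y3 + 6y4
  subject to:
    y1 + y3 + 2y4 >= 4
    y2 + 2y3 + 2y4 >= 2
    y1, y2, y3, y4 >= 0

Solving the primal: x* = (3, 0).
  primal value c^T x* = 12.
Solving the dual: y* = (0, 0, 0, 2).
  dual value b^T y* = 12.
Strong duality: c^T x* = b^T y*. Confirmed.

12


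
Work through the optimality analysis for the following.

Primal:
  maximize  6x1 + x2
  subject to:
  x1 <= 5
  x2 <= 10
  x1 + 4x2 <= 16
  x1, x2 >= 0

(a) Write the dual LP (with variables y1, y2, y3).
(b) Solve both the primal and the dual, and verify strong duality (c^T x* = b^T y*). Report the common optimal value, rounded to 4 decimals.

The standard primal-dual pair for 'max c^T x s.t. A x <= b, x >= 0' is:
  Dual:  min b^T y  s.t.  A^T y >= c,  y >= 0.

So the dual LP is:
  minimize  5y1 + 10y2 + 16y3
  subject to:
    y1 + y3 >= 6
    y2 + 4y3 >= 1
    y1, y2, y3 >= 0

Solving the primal: x* = (5, 2.75).
  primal value c^T x* = 32.75.
Solving the dual: y* = (5.75, 0, 0.25).
  dual value b^T y* = 32.75.
Strong duality: c^T x* = b^T y*. Confirmed.

32.75


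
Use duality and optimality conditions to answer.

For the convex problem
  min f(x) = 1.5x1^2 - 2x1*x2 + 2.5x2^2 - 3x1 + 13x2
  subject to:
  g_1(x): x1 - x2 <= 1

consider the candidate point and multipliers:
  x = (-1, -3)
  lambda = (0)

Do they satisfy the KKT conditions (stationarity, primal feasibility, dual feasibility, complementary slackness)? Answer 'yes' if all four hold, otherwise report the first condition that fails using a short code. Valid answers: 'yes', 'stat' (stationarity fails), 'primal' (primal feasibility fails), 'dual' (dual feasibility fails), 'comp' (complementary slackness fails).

Gradient of f: grad f(x) = Q x + c = (0, 0)
Constraint values g_i(x) = a_i^T x - b_i:
  g_1((-1, -3)) = 1
Stationarity residual: grad f(x) + sum_i lambda_i a_i = (0, 0)
  -> stationarity OK
Primal feasibility (all g_i <= 0): FAILS
Dual feasibility (all lambda_i >= 0): OK
Complementary slackness (lambda_i * g_i(x) = 0 for all i): OK

Verdict: the first failing condition is primal_feasibility -> primal.

primal


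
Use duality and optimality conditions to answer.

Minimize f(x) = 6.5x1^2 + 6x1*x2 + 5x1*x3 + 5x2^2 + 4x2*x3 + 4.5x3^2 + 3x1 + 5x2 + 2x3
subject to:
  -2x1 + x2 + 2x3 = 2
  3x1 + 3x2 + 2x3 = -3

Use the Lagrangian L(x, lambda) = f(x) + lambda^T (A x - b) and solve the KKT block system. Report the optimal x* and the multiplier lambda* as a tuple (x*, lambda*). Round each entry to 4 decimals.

Form the Lagrangian:
  L(x, lambda) = (1/2) x^T Q x + c^T x + lambda^T (A x - b)
Stationarity (grad_x L = 0): Q x + c + A^T lambda = 0.
Primal feasibility: A x = b.

This gives the KKT block system:
  [ Q   A^T ] [ x     ]   [-c ]
  [ A    0  ] [ lambda ] = [ b ]

Solving the linear system:
  x*      = (-0.7922, -0.5196, 0.4676)
  lambda* = (-1.6664, 1.5816)
  f(x*)   = 2.0191

x* = (-0.7922, -0.5196, 0.4676), lambda* = (-1.6664, 1.5816)


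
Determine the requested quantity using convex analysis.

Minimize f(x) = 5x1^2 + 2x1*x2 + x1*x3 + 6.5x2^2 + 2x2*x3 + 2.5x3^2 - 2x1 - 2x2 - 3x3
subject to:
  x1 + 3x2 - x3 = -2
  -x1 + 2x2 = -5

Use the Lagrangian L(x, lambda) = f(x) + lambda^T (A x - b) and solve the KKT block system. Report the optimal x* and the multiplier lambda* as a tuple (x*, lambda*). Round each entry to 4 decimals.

Form the Lagrangian:
  L(x, lambda) = (1/2) x^T Q x + c^T x + lambda^T (A x - b)
Stationarity (grad_x L = 0): Q x + c + A^T lambda = 0.
Primal feasibility: A x = b.

This gives the KKT block system:
  [ Q   A^T ] [ x     ]   [-c ]
  [ A    0  ] [ lambda ] = [ b ]

Solving the linear system:
  x*      = (2.1947, -1.4027, -0.0133)
  lambda* = (-3.677, 13.4513)
  f(x*)   = 29.1792

x* = (2.1947, -1.4027, -0.0133), lambda* = (-3.677, 13.4513)


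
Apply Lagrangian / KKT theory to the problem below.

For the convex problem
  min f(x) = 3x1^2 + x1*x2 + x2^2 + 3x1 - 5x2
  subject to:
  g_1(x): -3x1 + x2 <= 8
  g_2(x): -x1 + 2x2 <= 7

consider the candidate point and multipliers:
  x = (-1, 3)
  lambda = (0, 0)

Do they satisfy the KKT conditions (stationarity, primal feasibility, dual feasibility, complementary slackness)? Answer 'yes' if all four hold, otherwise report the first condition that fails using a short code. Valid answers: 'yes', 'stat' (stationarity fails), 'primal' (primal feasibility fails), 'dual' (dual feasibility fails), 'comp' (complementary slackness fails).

Gradient of f: grad f(x) = Q x + c = (0, 0)
Constraint values g_i(x) = a_i^T x - b_i:
  g_1((-1, 3)) = -2
  g_2((-1, 3)) = 0
Stationarity residual: grad f(x) + sum_i lambda_i a_i = (0, 0)
  -> stationarity OK
Primal feasibility (all g_i <= 0): OK
Dual feasibility (all lambda_i >= 0): OK
Complementary slackness (lambda_i * g_i(x) = 0 for all i): OK

Verdict: yes, KKT holds.

yes


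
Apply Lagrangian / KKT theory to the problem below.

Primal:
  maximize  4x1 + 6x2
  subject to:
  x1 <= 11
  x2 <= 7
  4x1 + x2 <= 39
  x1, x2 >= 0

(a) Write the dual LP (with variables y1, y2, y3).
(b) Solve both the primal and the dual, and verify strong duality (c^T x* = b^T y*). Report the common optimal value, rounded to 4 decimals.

The standard primal-dual pair for 'max c^T x s.t. A x <= b, x >= 0' is:
  Dual:  min b^T y  s.t.  A^T y >= c,  y >= 0.

So the dual LP is:
  minimize  11y1 + 7y2 + 39y3
  subject to:
    y1 + 4y3 >= 4
    y2 + y3 >= 6
    y1, y2, y3 >= 0

Solving the primal: x* = (8, 7).
  primal value c^T x* = 74.
Solving the dual: y* = (0, 5, 1).
  dual value b^T y* = 74.
Strong duality: c^T x* = b^T y*. Confirmed.

74


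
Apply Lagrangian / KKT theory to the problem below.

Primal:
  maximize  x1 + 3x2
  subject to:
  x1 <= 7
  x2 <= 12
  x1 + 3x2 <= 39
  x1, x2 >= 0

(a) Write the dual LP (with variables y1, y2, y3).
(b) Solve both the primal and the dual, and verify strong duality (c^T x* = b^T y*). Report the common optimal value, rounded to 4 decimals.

The standard primal-dual pair for 'max c^T x s.t. A x <= b, x >= 0' is:
  Dual:  min b^T y  s.t.  A^T y >= c,  y >= 0.

So the dual LP is:
  minimize  7y1 + 12y2 + 39y3
  subject to:
    y1 + y3 >= 1
    y2 + 3y3 >= 3
    y1, y2, y3 >= 0

Solving the primal: x* = (3, 12).
  primal value c^T x* = 39.
Solving the dual: y* = (0, 0, 1).
  dual value b^T y* = 39.
Strong duality: c^T x* = b^T y*. Confirmed.

39


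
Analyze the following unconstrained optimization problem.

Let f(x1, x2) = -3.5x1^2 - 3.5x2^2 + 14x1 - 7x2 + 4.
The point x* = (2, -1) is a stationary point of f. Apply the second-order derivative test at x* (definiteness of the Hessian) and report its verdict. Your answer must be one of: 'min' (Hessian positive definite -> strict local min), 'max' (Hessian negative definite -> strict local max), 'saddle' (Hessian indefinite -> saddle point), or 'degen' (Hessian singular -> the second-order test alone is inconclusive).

Compute the Hessian H = grad^2 f:
  H = [[-7, 0], [0, -7]]
Verify stationarity: grad f(x*) = H x* + g = (0, 0).
Eigenvalues of H: -7, -7.
Both eigenvalues < 0, so H is negative definite -> x* is a strict local max.

max


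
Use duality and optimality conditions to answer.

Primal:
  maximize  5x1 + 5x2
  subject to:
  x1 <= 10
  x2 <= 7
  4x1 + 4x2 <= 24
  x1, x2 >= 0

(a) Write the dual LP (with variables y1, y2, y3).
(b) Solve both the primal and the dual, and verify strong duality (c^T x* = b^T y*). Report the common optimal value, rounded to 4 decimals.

The standard primal-dual pair for 'max c^T x s.t. A x <= b, x >= 0' is:
  Dual:  min b^T y  s.t.  A^T y >= c,  y >= 0.

So the dual LP is:
  minimize  10y1 + 7y2 + 24y3
  subject to:
    y1 + 4y3 >= 5
    y2 + 4y3 >= 5
    y1, y2, y3 >= 0

Solving the primal: x* = (6, 0).
  primal value c^T x* = 30.
Solving the dual: y* = (0, 0, 1.25).
  dual value b^T y* = 30.
Strong duality: c^T x* = b^T y*. Confirmed.

30


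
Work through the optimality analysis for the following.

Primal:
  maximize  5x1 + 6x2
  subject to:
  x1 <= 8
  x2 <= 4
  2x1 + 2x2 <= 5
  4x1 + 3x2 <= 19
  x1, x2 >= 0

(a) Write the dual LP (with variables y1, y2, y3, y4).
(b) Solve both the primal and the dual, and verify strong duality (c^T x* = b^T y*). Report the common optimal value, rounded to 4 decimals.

The standard primal-dual pair for 'max c^T x s.t. A x <= b, x >= 0' is:
  Dual:  min b^T y  s.t.  A^T y >= c,  y >= 0.

So the dual LP is:
  minimize  8y1 + 4y2 + 5y3 + 19y4
  subject to:
    y1 + 2y3 + 4y4 >= 5
    y2 + 2y3 + 3y4 >= 6
    y1, y2, y3, y4 >= 0

Solving the primal: x* = (0, 2.5).
  primal value c^T x* = 15.
Solving the dual: y* = (0, 0, 3, 0).
  dual value b^T y* = 15.
Strong duality: c^T x* = b^T y*. Confirmed.

15


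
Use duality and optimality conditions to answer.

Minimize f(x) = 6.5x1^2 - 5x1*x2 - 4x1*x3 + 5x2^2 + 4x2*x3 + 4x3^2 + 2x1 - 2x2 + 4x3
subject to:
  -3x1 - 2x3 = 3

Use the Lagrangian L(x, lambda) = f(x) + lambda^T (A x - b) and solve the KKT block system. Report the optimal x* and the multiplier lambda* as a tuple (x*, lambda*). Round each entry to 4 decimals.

Form the Lagrangian:
  L(x, lambda) = (1/2) x^T Q x + c^T x + lambda^T (A x - b)
Stationarity (grad_x L = 0): Q x + c + A^T lambda = 0.
Primal feasibility: A x = b.

This gives the KKT block system:
  [ Q   A^T ] [ x     ]   [-c ]
  [ A    0  ] [ lambda ] = [ b ]

Solving the linear system:
  x*      = (-0.3625, 0.4013, -0.9563)
  lambda* = (-0.2977)
  f(x*)   = -2.2298

x* = (-0.3625, 0.4013, -0.9563), lambda* = (-0.2977)


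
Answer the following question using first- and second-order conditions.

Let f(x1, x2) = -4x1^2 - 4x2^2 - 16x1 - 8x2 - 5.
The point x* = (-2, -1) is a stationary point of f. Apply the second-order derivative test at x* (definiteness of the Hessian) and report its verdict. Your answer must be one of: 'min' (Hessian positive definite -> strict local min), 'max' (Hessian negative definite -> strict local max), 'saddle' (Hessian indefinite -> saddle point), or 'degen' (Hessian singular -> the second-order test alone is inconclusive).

Compute the Hessian H = grad^2 f:
  H = [[-8, 0], [0, -8]]
Verify stationarity: grad f(x*) = H x* + g = (0, 0).
Eigenvalues of H: -8, -8.
Both eigenvalues < 0, so H is negative definite -> x* is a strict local max.

max


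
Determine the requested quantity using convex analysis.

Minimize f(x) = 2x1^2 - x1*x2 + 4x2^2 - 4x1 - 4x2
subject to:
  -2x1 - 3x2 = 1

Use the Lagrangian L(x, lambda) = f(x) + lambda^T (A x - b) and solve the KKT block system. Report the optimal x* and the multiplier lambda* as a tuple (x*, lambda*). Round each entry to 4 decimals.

Form the Lagrangian:
  L(x, lambda) = (1/2) x^T Q x + c^T x + lambda^T (A x - b)
Stationarity (grad_x L = 0): Q x + c + A^T lambda = 0.
Primal feasibility: A x = b.

This gives the KKT block system:
  [ Q   A^T ] [ x     ]   [-c ]
  [ A    0  ] [ lambda ] = [ b ]

Solving the linear system:
  x*      = (-0.0875, -0.275)
  lambda* = (-2.0375)
  f(x*)   = 1.7438

x* = (-0.0875, -0.275), lambda* = (-2.0375)


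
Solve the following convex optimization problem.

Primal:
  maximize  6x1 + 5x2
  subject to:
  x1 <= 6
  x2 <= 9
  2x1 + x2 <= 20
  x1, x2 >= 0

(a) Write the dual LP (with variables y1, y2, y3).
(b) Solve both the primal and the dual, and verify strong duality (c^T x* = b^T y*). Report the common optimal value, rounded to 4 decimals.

The standard primal-dual pair for 'max c^T x s.t. A x <= b, x >= 0' is:
  Dual:  min b^T y  s.t.  A^T y >= c,  y >= 0.

So the dual LP is:
  minimize  6y1 + 9y2 + 20y3
  subject to:
    y1 + 2y3 >= 6
    y2 + y3 >= 5
    y1, y2, y3 >= 0

Solving the primal: x* = (5.5, 9).
  primal value c^T x* = 78.
Solving the dual: y* = (0, 2, 3).
  dual value b^T y* = 78.
Strong duality: c^T x* = b^T y*. Confirmed.

78


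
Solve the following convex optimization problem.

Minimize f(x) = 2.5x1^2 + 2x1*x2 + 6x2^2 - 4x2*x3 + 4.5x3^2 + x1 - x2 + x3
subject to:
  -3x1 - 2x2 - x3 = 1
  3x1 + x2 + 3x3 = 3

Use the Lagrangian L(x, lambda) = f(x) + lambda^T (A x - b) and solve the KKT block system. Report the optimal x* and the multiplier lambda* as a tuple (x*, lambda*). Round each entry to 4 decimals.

Form the Lagrangian:
  L(x, lambda) = (1/2) x^T Q x + c^T x + lambda^T (A x - b)
Stationarity (grad_x L = 0): Q x + c + A^T lambda = 0.
Primal feasibility: A x = b.

This gives the KKT block system:
  [ Q   A^T ] [ x     ]   [-c ]
  [ A    0  ] [ lambda ] = [ b ]

Solving the linear system:
  x*      = (-0.8529, -0.1765, 1.9118)
  lambda* = (-11.2647, -10.0588)
  f(x*)   = 21.3382

x* = (-0.8529, -0.1765, 1.9118), lambda* = (-11.2647, -10.0588)


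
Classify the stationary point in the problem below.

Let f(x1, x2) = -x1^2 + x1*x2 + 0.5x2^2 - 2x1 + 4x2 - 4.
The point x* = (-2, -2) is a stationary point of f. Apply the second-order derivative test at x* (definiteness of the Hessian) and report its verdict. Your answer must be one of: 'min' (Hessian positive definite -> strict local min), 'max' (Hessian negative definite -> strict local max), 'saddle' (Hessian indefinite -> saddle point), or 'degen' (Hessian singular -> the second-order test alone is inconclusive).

Compute the Hessian H = grad^2 f:
  H = [[-2, 1], [1, 1]]
Verify stationarity: grad f(x*) = H x* + g = (0, 0).
Eigenvalues of H: -2.3028, 1.3028.
Eigenvalues have mixed signs, so H is indefinite -> x* is a saddle point.

saddle


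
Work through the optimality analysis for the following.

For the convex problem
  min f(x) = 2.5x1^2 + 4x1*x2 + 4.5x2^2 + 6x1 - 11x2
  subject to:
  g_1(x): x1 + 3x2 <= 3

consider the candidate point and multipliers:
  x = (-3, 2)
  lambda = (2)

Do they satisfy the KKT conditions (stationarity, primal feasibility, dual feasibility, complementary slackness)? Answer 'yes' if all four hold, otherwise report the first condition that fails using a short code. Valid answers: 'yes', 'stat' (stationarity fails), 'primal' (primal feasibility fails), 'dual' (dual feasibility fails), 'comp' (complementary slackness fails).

Gradient of f: grad f(x) = Q x + c = (-1, -5)
Constraint values g_i(x) = a_i^T x - b_i:
  g_1((-3, 2)) = 0
Stationarity residual: grad f(x) + sum_i lambda_i a_i = (1, 1)
  -> stationarity FAILS
Primal feasibility (all g_i <= 0): OK
Dual feasibility (all lambda_i >= 0): OK
Complementary slackness (lambda_i * g_i(x) = 0 for all i): OK

Verdict: the first failing condition is stationarity -> stat.

stat


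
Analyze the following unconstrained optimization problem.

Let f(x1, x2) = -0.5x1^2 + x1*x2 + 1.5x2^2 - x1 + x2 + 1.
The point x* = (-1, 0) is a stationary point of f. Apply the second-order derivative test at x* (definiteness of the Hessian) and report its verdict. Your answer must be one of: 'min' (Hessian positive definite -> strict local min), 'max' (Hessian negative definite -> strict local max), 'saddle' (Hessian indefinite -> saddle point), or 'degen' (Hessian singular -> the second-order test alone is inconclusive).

Compute the Hessian H = grad^2 f:
  H = [[-1, 1], [1, 3]]
Verify stationarity: grad f(x*) = H x* + g = (0, 0).
Eigenvalues of H: -1.2361, 3.2361.
Eigenvalues have mixed signs, so H is indefinite -> x* is a saddle point.

saddle


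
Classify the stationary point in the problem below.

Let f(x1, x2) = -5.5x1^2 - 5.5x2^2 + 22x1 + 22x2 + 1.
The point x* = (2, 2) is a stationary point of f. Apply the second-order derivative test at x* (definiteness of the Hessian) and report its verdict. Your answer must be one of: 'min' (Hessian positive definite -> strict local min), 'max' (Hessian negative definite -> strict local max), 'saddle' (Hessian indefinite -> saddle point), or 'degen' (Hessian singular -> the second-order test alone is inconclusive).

Compute the Hessian H = grad^2 f:
  H = [[-11, 0], [0, -11]]
Verify stationarity: grad f(x*) = H x* + g = (0, 0).
Eigenvalues of H: -11, -11.
Both eigenvalues < 0, so H is negative definite -> x* is a strict local max.

max


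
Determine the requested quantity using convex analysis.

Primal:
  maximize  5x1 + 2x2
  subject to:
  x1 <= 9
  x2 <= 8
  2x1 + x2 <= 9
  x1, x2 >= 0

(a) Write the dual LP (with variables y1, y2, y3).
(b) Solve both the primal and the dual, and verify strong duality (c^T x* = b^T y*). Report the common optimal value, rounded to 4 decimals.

The standard primal-dual pair for 'max c^T x s.t. A x <= b, x >= 0' is:
  Dual:  min b^T y  s.t.  A^T y >= c,  y >= 0.

So the dual LP is:
  minimize  9y1 + 8y2 + 9y3
  subject to:
    y1 + 2y3 >= 5
    y2 + y3 >= 2
    y1, y2, y3 >= 0

Solving the primal: x* = (4.5, 0).
  primal value c^T x* = 22.5.
Solving the dual: y* = (0, 0, 2.5).
  dual value b^T y* = 22.5.
Strong duality: c^T x* = b^T y*. Confirmed.

22.5


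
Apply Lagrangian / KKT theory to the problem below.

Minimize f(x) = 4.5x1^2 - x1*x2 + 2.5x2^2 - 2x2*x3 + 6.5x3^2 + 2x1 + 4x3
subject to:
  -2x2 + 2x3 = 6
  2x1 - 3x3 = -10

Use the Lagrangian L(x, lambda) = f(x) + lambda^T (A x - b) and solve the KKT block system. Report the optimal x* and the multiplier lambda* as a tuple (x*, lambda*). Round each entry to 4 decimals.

Form the Lagrangian:
  L(x, lambda) = (1/2) x^T Q x + c^T x + lambda^T (A x - b)
Stationarity (grad_x L = 0): Q x + c + A^T lambda = 0.
Primal feasibility: A x = b.

This gives the KKT block system:
  [ Q   A^T ] [ x     ]   [-c ]
  [ A    0  ] [ lambda ] = [ b ]

Solving the linear system:
  x*      = (-2.12, -1.08, 1.92)
  lambda* = (-3.56, 8)
  f(x*)   = 52.4

x* = (-2.12, -1.08, 1.92), lambda* = (-3.56, 8)


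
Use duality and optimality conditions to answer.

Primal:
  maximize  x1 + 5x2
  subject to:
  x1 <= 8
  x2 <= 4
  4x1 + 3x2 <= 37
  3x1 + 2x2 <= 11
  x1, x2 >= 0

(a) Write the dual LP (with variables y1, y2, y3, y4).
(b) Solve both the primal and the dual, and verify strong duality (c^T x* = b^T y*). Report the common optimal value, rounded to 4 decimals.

The standard primal-dual pair for 'max c^T x s.t. A x <= b, x >= 0' is:
  Dual:  min b^T y  s.t.  A^T y >= c,  y >= 0.

So the dual LP is:
  minimize  8y1 + 4y2 + 37y3 + 11y4
  subject to:
    y1 + 4y3 + 3y4 >= 1
    y2 + 3y3 + 2y4 >= 5
    y1, y2, y3, y4 >= 0

Solving the primal: x* = (1, 4).
  primal value c^T x* = 21.
Solving the dual: y* = (0, 4.3333, 0, 0.3333).
  dual value b^T y* = 21.
Strong duality: c^T x* = b^T y*. Confirmed.

21


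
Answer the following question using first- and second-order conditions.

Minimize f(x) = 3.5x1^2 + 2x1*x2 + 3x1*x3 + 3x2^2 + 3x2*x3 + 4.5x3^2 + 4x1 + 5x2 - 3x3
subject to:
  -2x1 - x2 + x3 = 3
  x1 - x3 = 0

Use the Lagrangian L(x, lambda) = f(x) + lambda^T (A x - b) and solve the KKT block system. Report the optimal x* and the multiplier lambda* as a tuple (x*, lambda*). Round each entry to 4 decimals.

Form the Lagrangian:
  L(x, lambda) = (1/2) x^T Q x + c^T x + lambda^T (A x - b)
Stationarity (grad_x L = 0): Q x + c + A^T lambda = 0.
Primal feasibility: A x = b.

This gives the KKT block system:
  [ Q   A^T ] [ x     ]   [-c ]
  [ A    0  ] [ lambda ] = [ b ]

Solving the linear system:
  x*      = (0.0556, -3.0556, 0.0556)
  lambda* = (-13.0556, -24.5556)
  f(x*)   = 11.9722

x* = (0.0556, -3.0556, 0.0556), lambda* = (-13.0556, -24.5556)


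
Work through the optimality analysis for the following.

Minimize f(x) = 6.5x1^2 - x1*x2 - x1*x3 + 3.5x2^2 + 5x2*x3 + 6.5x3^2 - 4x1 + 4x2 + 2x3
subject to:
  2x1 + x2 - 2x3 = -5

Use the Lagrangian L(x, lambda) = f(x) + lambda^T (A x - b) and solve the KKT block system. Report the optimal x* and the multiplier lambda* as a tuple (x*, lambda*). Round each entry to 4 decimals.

Form the Lagrangian:
  L(x, lambda) = (1/2) x^T Q x + c^T x + lambda^T (A x - b)
Stationarity (grad_x L = 0): Q x + c + A^T lambda = 0.
Primal feasibility: A x = b.

This gives the KKT block system:
  [ Q   A^T ] [ x     ]   [-c ]
  [ A    0  ] [ lambda ] = [ b ]

Solving the linear system:
  x*      = (-0.3365, -1.9925, 1.1673)
  lambda* = (3.7744)
  f(x*)   = 7.2914

x* = (-0.3365, -1.9925, 1.1673), lambda* = (3.7744)


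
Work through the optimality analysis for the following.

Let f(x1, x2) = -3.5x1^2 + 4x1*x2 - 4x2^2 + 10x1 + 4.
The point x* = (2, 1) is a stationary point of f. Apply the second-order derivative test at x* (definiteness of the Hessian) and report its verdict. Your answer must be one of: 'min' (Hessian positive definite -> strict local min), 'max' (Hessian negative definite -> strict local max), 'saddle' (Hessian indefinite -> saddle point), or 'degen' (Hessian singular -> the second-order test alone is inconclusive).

Compute the Hessian H = grad^2 f:
  H = [[-7, 4], [4, -8]]
Verify stationarity: grad f(x*) = H x* + g = (0, 0).
Eigenvalues of H: -11.5311, -3.4689.
Both eigenvalues < 0, so H is negative definite -> x* is a strict local max.

max


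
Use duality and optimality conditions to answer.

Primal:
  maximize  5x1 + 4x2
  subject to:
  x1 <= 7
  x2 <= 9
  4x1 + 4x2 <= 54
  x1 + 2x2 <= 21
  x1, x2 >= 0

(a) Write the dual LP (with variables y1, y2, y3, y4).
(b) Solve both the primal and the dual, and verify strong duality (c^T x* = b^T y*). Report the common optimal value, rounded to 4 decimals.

The standard primal-dual pair for 'max c^T x s.t. A x <= b, x >= 0' is:
  Dual:  min b^T y  s.t.  A^T y >= c,  y >= 0.

So the dual LP is:
  minimize  7y1 + 9y2 + 54y3 + 21y4
  subject to:
    y1 + 4y3 + y4 >= 5
    y2 + 4y3 + 2y4 >= 4
    y1, y2, y3, y4 >= 0

Solving the primal: x* = (7, 6.5).
  primal value c^T x* = 61.
Solving the dual: y* = (1, 0, 1, 0).
  dual value b^T y* = 61.
Strong duality: c^T x* = b^T y*. Confirmed.

61


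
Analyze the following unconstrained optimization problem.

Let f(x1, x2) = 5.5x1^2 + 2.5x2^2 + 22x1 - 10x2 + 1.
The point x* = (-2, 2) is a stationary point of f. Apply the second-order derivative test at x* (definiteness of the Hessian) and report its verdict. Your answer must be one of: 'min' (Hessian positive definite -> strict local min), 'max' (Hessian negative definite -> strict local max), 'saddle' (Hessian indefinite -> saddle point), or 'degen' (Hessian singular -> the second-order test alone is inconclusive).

Compute the Hessian H = grad^2 f:
  H = [[11, 0], [0, 5]]
Verify stationarity: grad f(x*) = H x* + g = (0, 0).
Eigenvalues of H: 5, 11.
Both eigenvalues > 0, so H is positive definite -> x* is a strict local min.

min


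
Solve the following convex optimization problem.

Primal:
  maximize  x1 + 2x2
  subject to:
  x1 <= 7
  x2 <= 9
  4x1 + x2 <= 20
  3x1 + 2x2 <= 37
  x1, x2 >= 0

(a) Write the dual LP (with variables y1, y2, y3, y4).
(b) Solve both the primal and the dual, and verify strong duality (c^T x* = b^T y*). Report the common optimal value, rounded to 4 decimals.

The standard primal-dual pair for 'max c^T x s.t. A x <= b, x >= 0' is:
  Dual:  min b^T y  s.t.  A^T y >= c,  y >= 0.

So the dual LP is:
  minimize  7y1 + 9y2 + 20y3 + 37y4
  subject to:
    y1 + 4y3 + 3y4 >= 1
    y2 + y3 + 2y4 >= 2
    y1, y2, y3, y4 >= 0

Solving the primal: x* = (2.75, 9).
  primal value c^T x* = 20.75.
Solving the dual: y* = (0, 1.75, 0.25, 0).
  dual value b^T y* = 20.75.
Strong duality: c^T x* = b^T y*. Confirmed.

20.75


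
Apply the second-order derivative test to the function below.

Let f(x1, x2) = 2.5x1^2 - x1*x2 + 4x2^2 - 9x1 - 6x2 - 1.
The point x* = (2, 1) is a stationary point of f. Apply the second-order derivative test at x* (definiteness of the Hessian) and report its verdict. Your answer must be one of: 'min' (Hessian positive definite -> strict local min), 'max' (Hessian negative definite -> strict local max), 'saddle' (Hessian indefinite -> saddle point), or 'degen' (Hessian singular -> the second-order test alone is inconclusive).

Compute the Hessian H = grad^2 f:
  H = [[5, -1], [-1, 8]]
Verify stationarity: grad f(x*) = H x* + g = (0, 0).
Eigenvalues of H: 4.6972, 8.3028.
Both eigenvalues > 0, so H is positive definite -> x* is a strict local min.

min


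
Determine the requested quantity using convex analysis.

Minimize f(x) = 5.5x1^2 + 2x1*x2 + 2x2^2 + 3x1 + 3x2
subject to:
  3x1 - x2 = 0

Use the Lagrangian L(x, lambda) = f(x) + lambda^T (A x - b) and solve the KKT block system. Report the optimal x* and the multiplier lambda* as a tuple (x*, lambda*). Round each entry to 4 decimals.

Form the Lagrangian:
  L(x, lambda) = (1/2) x^T Q x + c^T x + lambda^T (A x - b)
Stationarity (grad_x L = 0): Q x + c + A^T lambda = 0.
Primal feasibility: A x = b.

This gives the KKT block system:
  [ Q   A^T ] [ x     ]   [-c ]
  [ A    0  ] [ lambda ] = [ b ]

Solving the linear system:
  x*      = (-0.2034, -0.6102)
  lambda* = (0.1525)
  f(x*)   = -1.2203

x* = (-0.2034, -0.6102), lambda* = (0.1525)


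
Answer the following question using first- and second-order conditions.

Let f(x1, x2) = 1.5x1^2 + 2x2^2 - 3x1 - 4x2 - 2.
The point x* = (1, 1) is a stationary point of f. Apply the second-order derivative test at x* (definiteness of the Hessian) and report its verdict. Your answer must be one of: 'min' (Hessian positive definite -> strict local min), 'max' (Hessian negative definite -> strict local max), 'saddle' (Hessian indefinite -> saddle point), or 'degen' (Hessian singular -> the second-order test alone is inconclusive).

Compute the Hessian H = grad^2 f:
  H = [[3, 0], [0, 4]]
Verify stationarity: grad f(x*) = H x* + g = (0, 0).
Eigenvalues of H: 3, 4.
Both eigenvalues > 0, so H is positive definite -> x* is a strict local min.

min


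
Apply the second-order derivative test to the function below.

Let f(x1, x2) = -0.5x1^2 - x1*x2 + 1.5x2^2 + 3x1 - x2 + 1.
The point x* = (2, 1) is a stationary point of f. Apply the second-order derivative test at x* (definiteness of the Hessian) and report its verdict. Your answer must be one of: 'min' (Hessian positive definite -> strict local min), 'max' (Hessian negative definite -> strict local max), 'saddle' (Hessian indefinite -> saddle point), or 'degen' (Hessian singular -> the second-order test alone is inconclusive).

Compute the Hessian H = grad^2 f:
  H = [[-1, -1], [-1, 3]]
Verify stationarity: grad f(x*) = H x* + g = (0, 0).
Eigenvalues of H: -1.2361, 3.2361.
Eigenvalues have mixed signs, so H is indefinite -> x* is a saddle point.

saddle


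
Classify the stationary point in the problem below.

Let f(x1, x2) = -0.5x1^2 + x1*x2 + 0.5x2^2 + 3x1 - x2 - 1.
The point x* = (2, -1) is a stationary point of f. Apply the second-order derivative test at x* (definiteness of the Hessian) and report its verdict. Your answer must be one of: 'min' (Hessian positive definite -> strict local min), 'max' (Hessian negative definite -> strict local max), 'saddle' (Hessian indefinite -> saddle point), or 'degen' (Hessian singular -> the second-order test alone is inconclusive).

Compute the Hessian H = grad^2 f:
  H = [[-1, 1], [1, 1]]
Verify stationarity: grad f(x*) = H x* + g = (0, 0).
Eigenvalues of H: -1.4142, 1.4142.
Eigenvalues have mixed signs, so H is indefinite -> x* is a saddle point.

saddle


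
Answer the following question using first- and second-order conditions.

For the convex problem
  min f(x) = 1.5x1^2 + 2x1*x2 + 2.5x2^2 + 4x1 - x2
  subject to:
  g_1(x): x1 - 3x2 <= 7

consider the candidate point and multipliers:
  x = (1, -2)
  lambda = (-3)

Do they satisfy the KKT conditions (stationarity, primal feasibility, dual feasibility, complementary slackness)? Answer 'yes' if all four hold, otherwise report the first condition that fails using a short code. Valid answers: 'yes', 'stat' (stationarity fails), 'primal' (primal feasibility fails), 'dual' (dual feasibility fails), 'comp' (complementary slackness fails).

Gradient of f: grad f(x) = Q x + c = (3, -9)
Constraint values g_i(x) = a_i^T x - b_i:
  g_1((1, -2)) = 0
Stationarity residual: grad f(x) + sum_i lambda_i a_i = (0, 0)
  -> stationarity OK
Primal feasibility (all g_i <= 0): OK
Dual feasibility (all lambda_i >= 0): FAILS
Complementary slackness (lambda_i * g_i(x) = 0 for all i): OK

Verdict: the first failing condition is dual_feasibility -> dual.

dual


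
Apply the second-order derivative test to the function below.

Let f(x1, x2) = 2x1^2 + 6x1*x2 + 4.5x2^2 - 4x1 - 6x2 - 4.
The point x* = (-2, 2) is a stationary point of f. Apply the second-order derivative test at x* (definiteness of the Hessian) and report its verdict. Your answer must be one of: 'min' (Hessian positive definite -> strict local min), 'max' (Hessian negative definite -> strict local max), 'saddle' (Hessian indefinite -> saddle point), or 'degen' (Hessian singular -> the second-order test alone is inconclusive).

Compute the Hessian H = grad^2 f:
  H = [[4, 6], [6, 9]]
Verify stationarity: grad f(x*) = H x* + g = (0, 0).
Eigenvalues of H: 0, 13.
H has a zero eigenvalue (singular; positive semidefinite but not definite), so H is neither positive definite, negative definite, nor indefinite. The second-order test alone is inconclusive -> degen.
(Indeed, f is constant along the null direction of H through x*, so x* is not a strict local extremum.)

degen
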